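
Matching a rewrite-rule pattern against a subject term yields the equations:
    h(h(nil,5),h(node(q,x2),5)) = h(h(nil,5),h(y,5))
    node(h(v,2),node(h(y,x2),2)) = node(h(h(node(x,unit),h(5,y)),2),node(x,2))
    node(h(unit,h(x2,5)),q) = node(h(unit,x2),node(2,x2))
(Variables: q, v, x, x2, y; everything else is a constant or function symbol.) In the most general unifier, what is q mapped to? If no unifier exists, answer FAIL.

FAIL

Decompose h/2: h(nil,5) = h(nil,5),  h(node(q,x2),5) = h(y,5).
Delete trivial equation h(nil,5) = h(nil,5).
Decompose h/2: node(q,x2) = y,  5 = 5.
Bind y := node(q,x2); substituting into the one remaining equation that mentions y gives: node(h(v,2),node(h(node(q,x2),x2),2)) = node(h(h(node(x,unit),h(5,node(q,x2))),2),node(x,2)).
Delete trivial equation 5 = 5.
Decompose node/2: h(v,2) = h(h(node(x,unit),h(5,node(q,x2))),2),  node(h(node(q,x2),x2),2) = node(x,2).
Decompose h/2: v = h(node(x,unit),h(5,node(q,x2))),  2 = 2.
Bind v := h(node(x,unit),h(5,node(q,x2))); no other remaining equation mentions v.
Delete trivial equation 2 = 2.
Decompose node/2: h(node(q,x2),x2) = x,  2 = 2.
Bind x := h(node(q,x2),x2); no other remaining equation mentions x. Substituting into the earlier binding gives v := h(node(h(node(q,x2),x2),unit),h(5,node(q,x2))).
Delete trivial equation 2 = 2.
Decompose node/2: h(unit,h(x2,5)) = h(unit,x2),  q = node(2,x2).
Decompose h/2: unit = unit,  h(x2,5) = x2.
Delete trivial equation unit = unit.
Occurs check fails: x2 occurs in h(x2,5); the equation x2 = h(x2,5) has no finite solution.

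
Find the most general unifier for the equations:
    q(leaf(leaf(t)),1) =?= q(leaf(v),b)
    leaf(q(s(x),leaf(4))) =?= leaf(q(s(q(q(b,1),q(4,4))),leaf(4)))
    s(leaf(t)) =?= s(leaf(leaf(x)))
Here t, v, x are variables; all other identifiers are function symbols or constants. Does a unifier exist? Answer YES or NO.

NO

Decompose q/2: leaf(leaf(t)) =?= leaf(v),  1 =?= b.
Decompose leaf/1: leaf(t) =?= v.
Bind v := leaf(t); no other remaining equation mentions v.
Clash: constants 1 and b differ; no unifier exists.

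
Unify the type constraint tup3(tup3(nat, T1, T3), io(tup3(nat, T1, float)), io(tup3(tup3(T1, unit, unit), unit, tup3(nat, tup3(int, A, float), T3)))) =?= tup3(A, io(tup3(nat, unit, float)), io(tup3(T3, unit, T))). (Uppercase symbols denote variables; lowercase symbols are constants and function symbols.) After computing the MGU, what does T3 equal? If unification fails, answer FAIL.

tup3(unit, unit, unit)

Decompose tup3/3: tup3(nat, T1, T3) =?= A,  io(tup3(nat, T1, float)) =?= io(tup3(nat, unit, float)),  io(tup3(tup3(T1, unit, unit), unit, tup3(nat, tup3(int, A, float), T3))) =?= io(tup3(T3, unit, T)).
Bind A := tup3(nat, T1, T3); substituting into the one remaining equation that mentions A gives: io(tup3(tup3(T1, unit, unit), unit, tup3(nat, tup3(int, tup3(nat, T1, T3), float), T3))) =?= io(tup3(T3, unit, T)).
Decompose io/1: tup3(nat, T1, float) =?= tup3(nat, unit, float).
Decompose tup3/3: nat =?= nat,  T1 =?= unit,  float =?= float.
Delete trivial equation nat =?= nat.
Bind T1 := unit; substituting into the one remaining equation that mentions T1 gives: io(tup3(tup3(unit, unit, unit), unit, tup3(nat, tup3(int, tup3(nat, unit, T3), float), T3))) =?= io(tup3(T3, unit, T)). Substituting into the earlier binding gives A := tup3(nat, unit, T3).
Delete trivial equation float =?= float.
Decompose io/1: tup3(tup3(unit, unit, unit), unit, tup3(nat, tup3(int, tup3(nat, unit, T3), float), T3)) =?= tup3(T3, unit, T).
Decompose tup3/3: tup3(unit, unit, unit) =?= T3,  unit =?= unit,  tup3(nat, tup3(int, tup3(nat, unit, T3), float), T3) =?= T.
Bind T3 := tup3(unit, unit, unit); substituting into the one remaining equation that mentions T3 gives: tup3(nat, tup3(int, tup3(nat, unit, tup3(unit, unit, unit)), float), tup3(unit, unit, unit)) =?= T. Substituting into the earlier binding gives A := tup3(nat, unit, tup3(unit, unit, unit)).
Delete trivial equation unit =?= unit.
Bind T := tup3(nat, tup3(int, tup3(nat, unit, tup3(unit, unit, unit)), float), tup3(unit, unit, unit)).
MGU = { A -> tup3(nat, unit, tup3(unit, unit, unit)), T1 -> unit, T3 -> tup3(unit, unit, unit), T -> tup3(nat, tup3(int, tup3(nat, unit, tup3(unit, unit, unit)), float), tup3(unit, unit, unit)) }, so T3 -> tup3(unit, unit, unit).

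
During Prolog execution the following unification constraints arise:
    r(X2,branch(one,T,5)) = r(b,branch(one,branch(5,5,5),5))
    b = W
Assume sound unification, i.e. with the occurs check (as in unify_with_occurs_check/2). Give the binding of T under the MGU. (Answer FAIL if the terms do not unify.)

branch(5,5,5)

Decompose r/2: X2 = b,  branch(one,T,5) = branch(one,branch(5,5,5),5).
Bind X2 := b; no other remaining equation mentions X2.
Decompose branch/3: one = one,  T = branch(5,5,5),  5 = 5.
Delete trivial equation one = one.
Bind T := branch(5,5,5); no other remaining equation mentions T.
Delete trivial equation 5 = 5.
Bind W := b.
MGU = { X2 = b, T = branch(5,5,5), W = b }, so T = branch(5,5,5).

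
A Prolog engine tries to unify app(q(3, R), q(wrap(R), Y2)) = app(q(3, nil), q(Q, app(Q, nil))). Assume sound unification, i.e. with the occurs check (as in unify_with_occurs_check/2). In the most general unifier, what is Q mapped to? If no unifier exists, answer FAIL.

Decompose app/2: q(3, R) = q(3, nil),  q(wrap(R), Y2) = q(Q, app(Q, nil)).
Decompose q/2: 3 = 3,  R = nil.
Delete trivial equation 3 = 3.
Bind R := nil; substituting into the remaining equation gives: q(wrap(nil), Y2) = q(Q, app(Q, nil)).
Decompose q/2: wrap(nil) = Q,  Y2 = app(Q, nil).
Bind Q := wrap(nil); substituting into the remaining equation gives: Y2 = app(wrap(nil), nil).
Bind Y2 := app(wrap(nil), nil).
MGU = { R = nil, Q = wrap(nil), Y2 = app(wrap(nil), nil) }, so Q = wrap(nil).

wrap(nil)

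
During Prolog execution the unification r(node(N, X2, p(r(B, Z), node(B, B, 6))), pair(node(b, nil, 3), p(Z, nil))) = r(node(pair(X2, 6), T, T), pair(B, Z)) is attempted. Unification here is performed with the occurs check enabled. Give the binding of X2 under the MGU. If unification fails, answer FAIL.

Decompose r/2: node(N, X2, p(r(B, Z), node(B, B, 6))) = node(pair(X2, 6), T, T),  pair(node(b, nil, 3), p(Z, nil)) = pair(B, Z).
Decompose node/3: N = pair(X2, 6),  X2 = T,  p(r(B, Z), node(B, B, 6)) = T.
Bind N := pair(X2, 6); no other remaining equation mentions N.
Bind X2 := T; no other remaining equation mentions X2. Substituting into the earlier binding gives N := pair(T, 6).
Bind T := p(r(B, Z), node(B, B, 6)); no other remaining equation mentions T. Substituting into the earlier bindings gives N := pair(p(r(B, Z), node(B, B, 6)), 6), X2 := p(r(B, Z), node(B, B, 6)).
Decompose pair/2: node(b, nil, 3) = B,  p(Z, nil) = Z.
Bind B := node(b, nil, 3); no other remaining equation mentions B. Substituting into the earlier bindings gives N := pair(p(r(node(b, nil, 3), Z), node(node(b, nil, 3), node(b, nil, 3), 6)), 6), X2 := p(r(node(b, nil, 3), Z), node(node(b, nil, 3), node(b, nil, 3), 6)), T := p(r(node(b, nil, 3), Z), node(node(b, nil, 3), node(b, nil, 3), 6)).
Occurs check fails: Z occurs in p(Z, nil); the equation Z = p(Z, nil) has no finite solution.

FAIL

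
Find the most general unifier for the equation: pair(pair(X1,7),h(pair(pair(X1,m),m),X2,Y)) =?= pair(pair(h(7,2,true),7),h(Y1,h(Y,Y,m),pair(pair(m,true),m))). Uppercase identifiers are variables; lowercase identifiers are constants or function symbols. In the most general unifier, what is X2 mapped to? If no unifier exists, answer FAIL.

h(pair(pair(m,true),m),pair(pair(m,true),m),m)

Decompose pair/2: pair(X1,7) =?= pair(h(7,2,true),7),  h(pair(pair(X1,m),m),X2,Y) =?= h(Y1,h(Y,Y,m),pair(pair(m,true),m)).
Decompose pair/2: X1 =?= h(7,2,true),  7 =?= 7.
Bind X1 := h(7,2,true); substituting into the one remaining equation that mentions X1 gives: h(pair(pair(h(7,2,true),m),m),X2,Y) =?= h(Y1,h(Y,Y,m),pair(pair(m,true),m)).
Delete trivial equation 7 =?= 7.
Decompose h/3: pair(pair(h(7,2,true),m),m) =?= Y1,  X2 =?= h(Y,Y,m),  Y =?= pair(pair(m,true),m).
Bind Y1 := pair(pair(h(7,2,true),m),m); no other remaining equation mentions Y1.
Bind X2 := h(Y,Y,m); no other remaining equation mentions X2.
Bind Y := pair(pair(m,true),m). Substituting into the earlier binding gives X2 := h(pair(pair(m,true),m),pair(pair(m,true),m),m).
MGU = { X1 -> h(7,2,true), Y1 -> pair(pair(h(7,2,true),m),m), X2 -> h(pair(pair(m,true),m),pair(pair(m,true),m),m), Y -> pair(pair(m,true),m) }, so X2 -> h(pair(pair(m,true),m),pair(pair(m,true),m),m).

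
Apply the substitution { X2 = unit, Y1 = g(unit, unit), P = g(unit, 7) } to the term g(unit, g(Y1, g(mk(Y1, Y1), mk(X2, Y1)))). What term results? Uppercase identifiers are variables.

g(unit, g(g(unit, unit), g(mk(g(unit, unit), g(unit, unit)), mk(unit, g(unit, unit)))))

Replace each occurrence of X2 with unit.
Replace each occurrence of Y1 with g(unit, unit).
Result: g(unit, g(g(unit, unit), g(mk(g(unit, unit), g(unit, unit)), mk(unit, g(unit, unit))))).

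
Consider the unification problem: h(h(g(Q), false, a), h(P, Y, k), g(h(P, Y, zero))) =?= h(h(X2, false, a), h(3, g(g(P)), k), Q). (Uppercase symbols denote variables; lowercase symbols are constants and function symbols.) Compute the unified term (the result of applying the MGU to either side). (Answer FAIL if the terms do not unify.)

h(h(g(g(h(3, g(g(3)), zero))), false, a), h(3, g(g(3)), k), g(h(3, g(g(3)), zero)))

Decompose h/3: h(g(Q), false, a) =?= h(X2, false, a),  h(P, Y, k) =?= h(3, g(g(P)), k),  g(h(P, Y, zero)) =?= Q.
Decompose h/3: g(Q) =?= X2,  false =?= false,  a =?= a.
Bind X2 := g(Q); no other remaining equation mentions X2.
Delete trivial equation false =?= false.
Delete trivial equation a =?= a.
Decompose h/3: P =?= 3,  Y =?= g(g(P)),  k =?= k.
Bind P := 3; substituting into the 2 remaining equations that mention P gives: Y =?= g(g(3)),  g(h(3, Y, zero)) =?= Q.
Bind Y := g(g(3)); substituting into the one remaining equation that mentions Y gives: g(h(3, g(g(3)), zero)) =?= Q.
Delete trivial equation k =?= k.
Bind Q := g(h(3, g(g(3)), zero)). Substituting into the earlier binding gives X2 := g(g(h(3, g(g(3)), zero))).
Applying the MGU to either side gives h(h(g(g(h(3, g(g(3)), zero))), false, a), h(3, g(g(3)), k), g(h(3, g(g(3)), zero))).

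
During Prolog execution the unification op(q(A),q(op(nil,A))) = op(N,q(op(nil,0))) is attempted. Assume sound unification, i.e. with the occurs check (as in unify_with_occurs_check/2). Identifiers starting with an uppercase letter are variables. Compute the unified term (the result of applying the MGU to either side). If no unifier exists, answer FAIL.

op(q(0),q(op(nil,0)))

Decompose op/2: q(A) = N,  q(op(nil,A)) = q(op(nil,0)).
Bind N := q(A); no other remaining equation mentions N.
Decompose q/1: op(nil,A) = op(nil,0).
Decompose op/2: nil = nil,  A = 0.
Delete trivial equation nil = nil.
Bind A := 0. Substituting into the earlier binding gives N := q(0).
Applying the MGU to either side gives op(q(0),q(op(nil,0))).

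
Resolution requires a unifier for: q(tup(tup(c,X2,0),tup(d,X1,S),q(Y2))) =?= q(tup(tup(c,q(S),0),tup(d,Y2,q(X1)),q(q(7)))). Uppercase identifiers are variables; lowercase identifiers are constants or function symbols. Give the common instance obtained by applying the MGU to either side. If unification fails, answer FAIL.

q(tup(tup(c,q(q(q(7))),0),tup(d,q(7),q(q(7))),q(q(7))))

Decompose q/1: tup(tup(c,X2,0),tup(d,X1,S),q(Y2)) =?= tup(tup(c,q(S),0),tup(d,Y2,q(X1)),q(q(7))).
Decompose tup/3: tup(c,X2,0) =?= tup(c,q(S),0),  tup(d,X1,S) =?= tup(d,Y2,q(X1)),  q(Y2) =?= q(q(7)).
Decompose tup/3: c =?= c,  X2 =?= q(S),  0 =?= 0.
Delete trivial equation c =?= c.
Bind X2 := q(S); no other remaining equation mentions X2.
Delete trivial equation 0 =?= 0.
Decompose tup/3: d =?= d,  X1 =?= Y2,  S =?= q(X1).
Delete trivial equation d =?= d.
Bind X1 := Y2; substituting into the one remaining equation that mentions X1 gives: S =?= q(Y2).
Bind S := q(Y2); no other remaining equation mentions S. Substituting into the earlier binding gives X2 := q(q(Y2)).
Decompose q/1: Y2 =?= q(7).
Bind Y2 := q(7). Substituting into the earlier bindings gives X2 := q(q(q(7))), X1 := q(7), S := q(q(7)).
Applying the MGU to either side gives q(tup(tup(c,q(q(q(7))),0),tup(d,q(7),q(q(7))),q(q(7)))).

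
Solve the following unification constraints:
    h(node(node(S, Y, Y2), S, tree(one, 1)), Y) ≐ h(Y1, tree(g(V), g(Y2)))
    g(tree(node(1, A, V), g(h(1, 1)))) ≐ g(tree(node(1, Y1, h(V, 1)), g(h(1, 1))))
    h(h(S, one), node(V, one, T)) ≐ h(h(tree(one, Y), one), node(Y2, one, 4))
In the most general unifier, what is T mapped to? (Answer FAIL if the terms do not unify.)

FAIL

Decompose h/2: node(node(S, Y, Y2), S, tree(one, 1)) ≐ Y1,  Y ≐ tree(g(V), g(Y2)).
Bind Y1 := node(node(S, Y, Y2), S, tree(one, 1)); substituting into the one remaining equation that mentions Y1 gives: g(tree(node(1, A, V), g(h(1, 1)))) ≐ g(tree(node(1, node(node(S, Y, Y2), S, tree(one, 1)), h(V, 1)), g(h(1, 1)))).
Bind Y := tree(g(V), g(Y2)); substituting into the remaining equations gives: g(tree(node(1, A, V), g(h(1, 1)))) ≐ g(tree(node(1, node(node(S, tree(g(V), g(Y2)), Y2), S, tree(one, 1)), h(V, 1)), g(h(1, 1)))),  h(h(S, one), node(V, one, T)) ≐ h(h(tree(one, tree(g(V), g(Y2))), one), node(Y2, one, 4)). Substituting into the earlier binding gives Y1 := node(node(S, tree(g(V), g(Y2)), Y2), S, tree(one, 1)).
Decompose g/1: tree(node(1, A, V), g(h(1, 1))) ≐ tree(node(1, node(node(S, tree(g(V), g(Y2)), Y2), S, tree(one, 1)), h(V, 1)), g(h(1, 1))).
Decompose tree/2: node(1, A, V) ≐ node(1, node(node(S, tree(g(V), g(Y2)), Y2), S, tree(one, 1)), h(V, 1)),  g(h(1, 1)) ≐ g(h(1, 1)).
Decompose node/3: 1 ≐ 1,  A ≐ node(node(S, tree(g(V), g(Y2)), Y2), S, tree(one, 1)),  V ≐ h(V, 1).
Delete trivial equation 1 ≐ 1.
Bind A := node(node(S, tree(g(V), g(Y2)), Y2), S, tree(one, 1)); no other remaining equation mentions A.
Occurs check fails: V occurs in h(V, 1); the equation V ≐ h(V, 1) has no finite solution.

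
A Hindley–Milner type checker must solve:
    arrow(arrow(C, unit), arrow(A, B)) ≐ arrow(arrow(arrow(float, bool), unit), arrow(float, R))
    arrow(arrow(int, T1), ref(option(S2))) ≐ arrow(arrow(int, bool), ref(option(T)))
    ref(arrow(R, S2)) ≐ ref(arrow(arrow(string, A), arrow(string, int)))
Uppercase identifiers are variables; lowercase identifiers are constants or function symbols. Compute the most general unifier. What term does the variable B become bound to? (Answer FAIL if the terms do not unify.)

Decompose arrow/2: arrow(C, unit) ≐ arrow(arrow(float, bool), unit),  arrow(A, B) ≐ arrow(float, R).
Decompose arrow/2: C ≐ arrow(float, bool),  unit ≐ unit.
Bind C := arrow(float, bool); no other remaining equation mentions C.
Delete trivial equation unit ≐ unit.
Decompose arrow/2: A ≐ float,  B ≐ R.
Bind A := float; substituting into the one remaining equation that mentions A gives: ref(arrow(R, S2)) ≐ ref(arrow(arrow(string, float), arrow(string, int))).
Bind B := R; no other remaining equation mentions B.
Decompose arrow/2: arrow(int, T1) ≐ arrow(int, bool),  ref(option(S2)) ≐ ref(option(T)).
Decompose arrow/2: int ≐ int,  T1 ≐ bool.
Delete trivial equation int ≐ int.
Bind T1 := bool; no other remaining equation mentions T1.
Decompose ref/1: option(S2) ≐ option(T).
Decompose option/1: S2 ≐ T.
Bind S2 := T; substituting into the remaining equation gives: ref(arrow(R, T)) ≐ ref(arrow(arrow(string, float), arrow(string, int))).
Decompose ref/1: arrow(R, T) ≐ arrow(arrow(string, float), arrow(string, int)).
Decompose arrow/2: R ≐ arrow(string, float),  T ≐ arrow(string, int).
Bind R := arrow(string, float); no other remaining equation mentions R. Substituting into the earlier binding gives B := arrow(string, float).
Bind T := arrow(string, int). Substituting into the earlier binding gives S2 := arrow(string, int).
MGU = { C -> arrow(float, bool), A -> float, B -> arrow(string, float), T1 -> bool, S2 -> arrow(string, int), R -> arrow(string, float), T -> arrow(string, int) }, so B -> arrow(string, float).

arrow(string, float)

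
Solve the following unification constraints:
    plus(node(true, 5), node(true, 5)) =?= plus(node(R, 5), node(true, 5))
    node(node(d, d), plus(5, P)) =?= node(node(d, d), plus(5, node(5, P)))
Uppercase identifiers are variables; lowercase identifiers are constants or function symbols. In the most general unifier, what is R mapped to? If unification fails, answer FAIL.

FAIL

Decompose plus/2: node(true, 5) =?= node(R, 5),  node(true, 5) =?= node(true, 5).
Decompose node/2: true =?= R,  5 =?= 5.
Bind R := true; no other remaining equation mentions R.
Delete trivial equation 5 =?= 5.
Delete trivial equation node(true, 5) =?= node(true, 5).
Decompose node/2: node(d, d) =?= node(d, d),  plus(5, P) =?= plus(5, node(5, P)).
Delete trivial equation node(d, d) =?= node(d, d).
Decompose plus/2: 5 =?= 5,  P =?= node(5, P).
Delete trivial equation 5 =?= 5.
Occurs check fails: P occurs in node(5, P); the equation P =?= node(5, P) has no finite solution.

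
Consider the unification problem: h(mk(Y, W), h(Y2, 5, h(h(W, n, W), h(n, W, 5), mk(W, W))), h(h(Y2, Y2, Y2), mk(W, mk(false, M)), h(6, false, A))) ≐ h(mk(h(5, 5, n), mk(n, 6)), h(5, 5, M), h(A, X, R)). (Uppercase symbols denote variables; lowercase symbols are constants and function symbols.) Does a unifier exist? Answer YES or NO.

Decompose h/3: mk(Y, W) ≐ mk(h(5, 5, n), mk(n, 6)),  h(Y2, 5, h(h(W, n, W), h(n, W, 5), mk(W, W))) ≐ h(5, 5, M),  h(h(Y2, Y2, Y2), mk(W, mk(false, M)), h(6, false, A)) ≐ h(A, X, R).
Decompose mk/2: Y ≐ h(5, 5, n),  W ≐ mk(n, 6).
Bind Y := h(5, 5, n); no other remaining equation mentions Y.
Bind W := mk(n, 6); substituting into the remaining equations gives: h(Y2, 5, h(h(mk(n, 6), n, mk(n, 6)), h(n, mk(n, 6), 5), mk(mk(n, 6), mk(n, 6)))) ≐ h(5, 5, M),  h(h(Y2, Y2, Y2), mk(mk(n, 6), mk(false, M)), h(6, false, A)) ≐ h(A, X, R).
Decompose h/3: Y2 ≐ 5,  5 ≐ 5,  h(h(mk(n, 6), n, mk(n, 6)), h(n, mk(n, 6), 5), mk(mk(n, 6), mk(n, 6))) ≐ M.
Bind Y2 := 5; substituting into the one remaining equation that mentions Y2 gives: h(h(5, 5, 5), mk(mk(n, 6), mk(false, M)), h(6, false, A)) ≐ h(A, X, R).
Delete trivial equation 5 ≐ 5.
Bind M := h(h(mk(n, 6), n, mk(n, 6)), h(n, mk(n, 6), 5), mk(mk(n, 6), mk(n, 6))); substituting into the remaining equation gives: h(h(5, 5, 5), mk(mk(n, 6), mk(false, h(h(mk(n, 6), n, mk(n, 6)), h(n, mk(n, 6), 5), mk(mk(n, 6), mk(n, 6))))), h(6, false, A)) ≐ h(A, X, R).
Decompose h/3: h(5, 5, 5) ≐ A,  mk(mk(n, 6), mk(false, h(h(mk(n, 6), n, mk(n, 6)), h(n, mk(n, 6), 5), mk(mk(n, 6), mk(n, 6))))) ≐ X,  h(6, false, A) ≐ R.
Bind A := h(5, 5, 5); substituting into the one remaining equation that mentions A gives: h(6, false, h(5, 5, 5)) ≐ R.
Bind X := mk(mk(n, 6), mk(false, h(h(mk(n, 6), n, mk(n, 6)), h(n, mk(n, 6), 5), mk(mk(n, 6), mk(n, 6))))); no other remaining equation mentions X.
Bind R := h(6, false, h(5, 5, 5)).
No equations remain and no clash or occurs-check failure arose, so a unifier exists.

YES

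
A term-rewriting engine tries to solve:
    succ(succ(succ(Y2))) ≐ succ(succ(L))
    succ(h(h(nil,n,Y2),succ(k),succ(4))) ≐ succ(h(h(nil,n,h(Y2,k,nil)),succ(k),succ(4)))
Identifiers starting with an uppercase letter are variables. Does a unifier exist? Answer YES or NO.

Decompose succ/1: succ(succ(Y2)) ≐ succ(L).
Decompose succ/1: succ(Y2) ≐ L.
Bind L := succ(Y2); no other remaining equation mentions L.
Decompose succ/1: h(h(nil,n,Y2),succ(k),succ(4)) ≐ h(h(nil,n,h(Y2,k,nil)),succ(k),succ(4)).
Decompose h/3: h(nil,n,Y2) ≐ h(nil,n,h(Y2,k,nil)),  succ(k) ≐ succ(k),  succ(4) ≐ succ(4).
Decompose h/3: nil ≐ nil,  n ≐ n,  Y2 ≐ h(Y2,k,nil).
Delete trivial equation nil ≐ nil.
Delete trivial equation n ≐ n.
Occurs check fails: Y2 occurs in h(Y2,k,nil); the equation Y2 ≐ h(Y2,k,nil) has no finite solution.

NO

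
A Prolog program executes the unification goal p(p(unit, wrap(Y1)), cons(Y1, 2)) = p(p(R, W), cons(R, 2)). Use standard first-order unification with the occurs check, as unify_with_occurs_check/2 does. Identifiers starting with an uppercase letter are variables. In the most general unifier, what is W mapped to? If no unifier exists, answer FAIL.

Decompose p/2: p(unit, wrap(Y1)) = p(R, W),  cons(Y1, 2) = cons(R, 2).
Decompose p/2: unit = R,  wrap(Y1) = W.
Bind R := unit; substituting into the one remaining equation that mentions R gives: cons(Y1, 2) = cons(unit, 2).
Bind W := wrap(Y1); no other remaining equation mentions W.
Decompose cons/2: Y1 = unit,  2 = 2.
Bind Y1 := unit; no other remaining equation mentions Y1. Substituting into the earlier binding gives W := wrap(unit).
Delete trivial equation 2 = 2.
MGU = { R -> unit, W -> wrap(unit), Y1 -> unit }, so W -> wrap(unit).

wrap(unit)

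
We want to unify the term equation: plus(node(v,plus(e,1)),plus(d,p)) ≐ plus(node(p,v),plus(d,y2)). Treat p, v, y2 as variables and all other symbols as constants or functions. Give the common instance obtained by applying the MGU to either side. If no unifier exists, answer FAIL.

plus(node(plus(e,1),plus(e,1)),plus(d,plus(e,1)))

Decompose plus/2: node(v,plus(e,1)) ≐ node(p,v),  plus(d,p) ≐ plus(d,y2).
Decompose node/2: v ≐ p,  plus(e,1) ≐ v.
Bind v := p; substituting into the one remaining equation that mentions v gives: plus(e,1) ≐ p.
Bind p := plus(e,1); substituting into the remaining equation gives: plus(d,plus(e,1)) ≐ plus(d,y2). Substituting into the earlier binding gives v := plus(e,1).
Decompose plus/2: d ≐ d,  plus(e,1) ≐ y2.
Delete trivial equation d ≐ d.
Bind y2 := plus(e,1).
Applying the MGU to either side gives plus(node(plus(e,1),plus(e,1)),plus(d,plus(e,1))).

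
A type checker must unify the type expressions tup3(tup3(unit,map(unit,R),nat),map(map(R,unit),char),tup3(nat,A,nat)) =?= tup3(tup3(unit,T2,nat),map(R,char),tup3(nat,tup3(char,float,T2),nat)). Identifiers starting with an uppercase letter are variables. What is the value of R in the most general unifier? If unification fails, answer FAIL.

FAIL

Decompose tup3/3: tup3(unit,map(unit,R),nat) =?= tup3(unit,T2,nat),  map(map(R,unit),char) =?= map(R,char),  tup3(nat,A,nat) =?= tup3(nat,tup3(char,float,T2),nat).
Decompose tup3/3: unit =?= unit,  map(unit,R) =?= T2,  nat =?= nat.
Delete trivial equation unit =?= unit.
Bind T2 := map(unit,R); substituting into the one remaining equation that mentions T2 gives: tup3(nat,A,nat) =?= tup3(nat,tup3(char,float,map(unit,R)),nat).
Delete trivial equation nat =?= nat.
Decompose map/2: map(R,unit) =?= R,  char =?= char.
Occurs check fails: R occurs in map(R,unit); the equation R =?= map(R,unit) has no finite solution.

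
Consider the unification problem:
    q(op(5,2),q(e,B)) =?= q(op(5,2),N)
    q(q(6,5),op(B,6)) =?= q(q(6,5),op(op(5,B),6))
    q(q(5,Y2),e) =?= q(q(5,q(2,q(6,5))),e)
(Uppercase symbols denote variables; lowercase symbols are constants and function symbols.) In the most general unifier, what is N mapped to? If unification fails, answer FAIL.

Decompose q/2: op(5,2) =?= op(5,2),  q(e,B) =?= N.
Delete trivial equation op(5,2) =?= op(5,2).
Bind N := q(e,B); no other remaining equation mentions N.
Decompose q/2: q(6,5) =?= q(6,5),  op(B,6) =?= op(op(5,B),6).
Delete trivial equation q(6,5) =?= q(6,5).
Decompose op/2: B =?= op(5,B),  6 =?= 6.
Occurs check fails: B occurs in op(5,B); the equation B =?= op(5,B) has no finite solution.

FAIL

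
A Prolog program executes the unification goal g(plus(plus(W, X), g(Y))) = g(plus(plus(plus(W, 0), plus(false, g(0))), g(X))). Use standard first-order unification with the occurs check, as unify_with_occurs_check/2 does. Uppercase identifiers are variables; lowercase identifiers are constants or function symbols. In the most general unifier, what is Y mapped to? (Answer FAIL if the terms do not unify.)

FAIL

Decompose g/1: plus(plus(W, X), g(Y)) = plus(plus(plus(W, 0), plus(false, g(0))), g(X)).
Decompose plus/2: plus(W, X) = plus(plus(W, 0), plus(false, g(0))),  g(Y) = g(X).
Decompose plus/2: W = plus(W, 0),  X = plus(false, g(0)).
Occurs check fails: W occurs in plus(W, 0); the equation W = plus(W, 0) has no finite solution.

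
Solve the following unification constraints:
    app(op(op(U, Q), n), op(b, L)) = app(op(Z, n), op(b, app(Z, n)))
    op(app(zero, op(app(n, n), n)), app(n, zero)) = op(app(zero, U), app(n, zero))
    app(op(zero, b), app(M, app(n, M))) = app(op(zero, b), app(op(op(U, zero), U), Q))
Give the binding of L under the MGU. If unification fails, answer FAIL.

app(op(op(app(n, n), n), app(n, op(op(op(app(n, n), n), zero), op(app(n, n), n)))), n)

Decompose app/2: op(op(U, Q), n) = op(Z, n),  op(b, L) = op(b, app(Z, n)).
Decompose op/2: op(U, Q) = Z,  n = n.
Bind Z := op(U, Q); substituting into the one remaining equation that mentions Z gives: op(b, L) = op(b, app(op(U, Q), n)).
Delete trivial equation n = n.
Decompose op/2: b = b,  L = app(op(U, Q), n).
Delete trivial equation b = b.
Bind L := app(op(U, Q), n); no other remaining equation mentions L.
Decompose op/2: app(zero, op(app(n, n), n)) = app(zero, U),  app(n, zero) = app(n, zero).
Decompose app/2: zero = zero,  op(app(n, n), n) = U.
Delete trivial equation zero = zero.
Bind U := op(app(n, n), n); substituting into the one remaining equation that mentions U gives: app(op(zero, b), app(M, app(n, M))) = app(op(zero, b), app(op(op(op(app(n, n), n), zero), op(app(n, n), n)), Q)). Substituting into the earlier bindings gives Z := op(op(app(n, n), n), Q), L := app(op(op(app(n, n), n), Q), n).
Delete trivial equation app(n, zero) = app(n, zero).
Decompose app/2: op(zero, b) = op(zero, b),  app(M, app(n, M)) = app(op(op(op(app(n, n), n), zero), op(app(n, n), n)), Q).
Delete trivial equation op(zero, b) = op(zero, b).
Decompose app/2: M = op(op(op(app(n, n), n), zero), op(app(n, n), n)),  app(n, M) = Q.
Bind M := op(op(op(app(n, n), n), zero), op(app(n, n), n)); substituting into the remaining equation gives: app(n, op(op(op(app(n, n), n), zero), op(app(n, n), n))) = Q.
Bind Q := app(n, op(op(op(app(n, n), n), zero), op(app(n, n), n))). Substituting into the earlier bindings gives Z := op(op(app(n, n), n), app(n, op(op(op(app(n, n), n), zero), op(app(n, n), n)))), L := app(op(op(app(n, n), n), app(n, op(op(op(app(n, n), n), zero), op(app(n, n), n)))), n).
MGU = { Z ↦ op(op(app(n, n), n), app(n, op(op(op(app(n, n), n), zero), op(app(n, n), n)))), L ↦ app(op(op(app(n, n), n), app(n, op(op(op(app(n, n), n), zero), op(app(n, n), n)))), n), U ↦ op(app(n, n), n), M ↦ op(op(op(app(n, n), n), zero), op(app(n, n), n)), Q ↦ app(n, op(op(op(app(n, n), n), zero), op(app(n, n), n))) }, so L ↦ app(op(op(app(n, n), n), app(n, op(op(op(app(n, n), n), zero), op(app(n, n), n)))), n).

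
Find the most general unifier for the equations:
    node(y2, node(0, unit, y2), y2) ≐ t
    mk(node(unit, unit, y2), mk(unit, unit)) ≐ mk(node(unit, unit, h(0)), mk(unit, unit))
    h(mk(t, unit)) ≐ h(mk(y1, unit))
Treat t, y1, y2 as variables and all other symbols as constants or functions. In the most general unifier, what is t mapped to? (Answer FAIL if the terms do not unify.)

Bind t := node(y2, node(0, unit, y2), y2); substituting into the one remaining equation that mentions t gives: h(mk(node(y2, node(0, unit, y2), y2), unit)) ≐ h(mk(y1, unit)).
Decompose mk/2: node(unit, unit, y2) ≐ node(unit, unit, h(0)),  mk(unit, unit) ≐ mk(unit, unit).
Decompose node/3: unit ≐ unit,  unit ≐ unit,  y2 ≐ h(0).
Delete trivial equation unit ≐ unit.
Delete trivial equation unit ≐ unit.
Bind y2 := h(0); substituting into the one remaining equation that mentions y2 gives: h(mk(node(h(0), node(0, unit, h(0)), h(0)), unit)) ≐ h(mk(y1, unit)). Substituting into the earlier binding gives t := node(h(0), node(0, unit, h(0)), h(0)).
Delete trivial equation mk(unit, unit) ≐ mk(unit, unit).
Decompose h/1: mk(node(h(0), node(0, unit, h(0)), h(0)), unit) ≐ mk(y1, unit).
Decompose mk/2: node(h(0), node(0, unit, h(0)), h(0)) ≐ y1,  unit ≐ unit.
Bind y1 := node(h(0), node(0, unit, h(0)), h(0)); no other remaining equation mentions y1.
Delete trivial equation unit ≐ unit.
MGU = { t ↦ node(h(0), node(0, unit, h(0)), h(0)), y2 ↦ h(0), y1 ↦ node(h(0), node(0, unit, h(0)), h(0)) }, so t ↦ node(h(0), node(0, unit, h(0)), h(0)).

node(h(0), node(0, unit, h(0)), h(0))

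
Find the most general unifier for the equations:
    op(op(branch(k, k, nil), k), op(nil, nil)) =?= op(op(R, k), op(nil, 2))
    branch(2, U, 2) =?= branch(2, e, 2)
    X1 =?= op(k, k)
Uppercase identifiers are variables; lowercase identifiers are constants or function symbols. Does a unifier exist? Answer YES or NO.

Decompose op/2: op(branch(k, k, nil), k) =?= op(R, k),  op(nil, nil) =?= op(nil, 2).
Decompose op/2: branch(k, k, nil) =?= R,  k =?= k.
Bind R := branch(k, k, nil); no other remaining equation mentions R.
Delete trivial equation k =?= k.
Decompose op/2: nil =?= nil,  nil =?= 2.
Delete trivial equation nil =?= nil.
Clash: constants nil and 2 differ; no unifier exists.

NO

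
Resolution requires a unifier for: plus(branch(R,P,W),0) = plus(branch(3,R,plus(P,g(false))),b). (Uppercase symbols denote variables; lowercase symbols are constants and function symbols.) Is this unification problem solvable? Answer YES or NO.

NO

Decompose plus/2: branch(R,P,W) = branch(3,R,plus(P,g(false))),  0 = b.
Decompose branch/3: R = 3,  P = R,  W = plus(P,g(false)).
Bind R := 3; substituting into the one remaining equation that mentions R gives: P = 3.
Bind P := 3; substituting into the one remaining equation that mentions P gives: W = plus(3,g(false)).
Bind W := plus(3,g(false)); no other remaining equation mentions W.
Clash: constants 0 and b differ; no unifier exists.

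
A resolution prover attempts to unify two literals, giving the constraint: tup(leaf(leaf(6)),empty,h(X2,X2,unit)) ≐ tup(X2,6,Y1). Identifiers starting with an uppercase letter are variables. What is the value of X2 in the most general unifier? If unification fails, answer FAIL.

Decompose tup/3: leaf(leaf(6)) ≐ X2,  empty ≐ 6,  h(X2,X2,unit) ≐ Y1.
Bind X2 := leaf(leaf(6)); substituting into the one remaining equation that mentions X2 gives: h(leaf(leaf(6)),leaf(leaf(6)),unit) ≐ Y1.
Clash: constants empty and 6 differ; no unifier exists.

FAIL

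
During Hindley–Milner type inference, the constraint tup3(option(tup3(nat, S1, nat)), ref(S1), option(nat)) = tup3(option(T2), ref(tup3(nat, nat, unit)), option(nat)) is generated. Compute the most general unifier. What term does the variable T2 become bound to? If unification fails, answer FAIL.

tup3(nat, tup3(nat, nat, unit), nat)

Decompose tup3/3: option(tup3(nat, S1, nat)) = option(T2),  ref(S1) = ref(tup3(nat, nat, unit)),  option(nat) = option(nat).
Decompose option/1: tup3(nat, S1, nat) = T2.
Bind T2 := tup3(nat, S1, nat); no other remaining equation mentions T2.
Decompose ref/1: S1 = tup3(nat, nat, unit).
Bind S1 := tup3(nat, nat, unit); no other remaining equation mentions S1. Substituting into the earlier binding gives T2 := tup3(nat, tup3(nat, nat, unit), nat).
Delete trivial equation option(nat) = option(nat).
MGU = { T2 ↦ tup3(nat, tup3(nat, nat, unit), nat), S1 ↦ tup3(nat, nat, unit) }, so T2 ↦ tup3(nat, tup3(nat, nat, unit), nat).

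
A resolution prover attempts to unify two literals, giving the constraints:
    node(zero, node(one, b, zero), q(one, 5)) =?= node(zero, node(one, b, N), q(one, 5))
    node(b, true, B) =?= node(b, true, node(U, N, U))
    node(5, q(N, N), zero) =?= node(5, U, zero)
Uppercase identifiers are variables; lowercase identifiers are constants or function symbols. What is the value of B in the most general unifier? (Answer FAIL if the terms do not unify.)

Decompose node/3: zero =?= zero,  node(one, b, zero) =?= node(one, b, N),  q(one, 5) =?= q(one, 5).
Delete trivial equation zero =?= zero.
Decompose node/3: one =?= one,  b =?= b,  zero =?= N.
Delete trivial equation one =?= one.
Delete trivial equation b =?= b.
Bind N := zero; substituting into the 2 remaining equations that mention N gives: node(b, true, B) =?= node(b, true, node(U, zero, U)),  node(5, q(zero, zero), zero) =?= node(5, U, zero).
Delete trivial equation q(one, 5) =?= q(one, 5).
Decompose node/3: b =?= b,  true =?= true,  B =?= node(U, zero, U).
Delete trivial equation b =?= b.
Delete trivial equation true =?= true.
Bind B := node(U, zero, U); no other remaining equation mentions B.
Decompose node/3: 5 =?= 5,  q(zero, zero) =?= U,  zero =?= zero.
Delete trivial equation 5 =?= 5.
Bind U := q(zero, zero); no other remaining equation mentions U. Substituting into the earlier binding gives B := node(q(zero, zero), zero, q(zero, zero)).
Delete trivial equation zero =?= zero.
MGU = { N ↦ zero, B ↦ node(q(zero, zero), zero, q(zero, zero)), U ↦ q(zero, zero) }, so B ↦ node(q(zero, zero), zero, q(zero, zero)).

node(q(zero, zero), zero, q(zero, zero))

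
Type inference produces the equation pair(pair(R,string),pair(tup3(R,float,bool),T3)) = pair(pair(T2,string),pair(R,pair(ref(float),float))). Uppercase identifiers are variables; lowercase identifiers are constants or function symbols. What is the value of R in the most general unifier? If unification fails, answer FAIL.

FAIL

Decompose pair/2: pair(R,string) = pair(T2,string),  pair(tup3(R,float,bool),T3) = pair(R,pair(ref(float),float)).
Decompose pair/2: R = T2,  string = string.
Bind R := T2; substituting into the one remaining equation that mentions R gives: pair(tup3(T2,float,bool),T3) = pair(T2,pair(ref(float),float)).
Delete trivial equation string = string.
Decompose pair/2: tup3(T2,float,bool) = T2,  T3 = pair(ref(float),float).
Occurs check fails: T2 occurs in tup3(T2,float,bool); the equation T2 = tup3(T2,float,bool) has no finite solution.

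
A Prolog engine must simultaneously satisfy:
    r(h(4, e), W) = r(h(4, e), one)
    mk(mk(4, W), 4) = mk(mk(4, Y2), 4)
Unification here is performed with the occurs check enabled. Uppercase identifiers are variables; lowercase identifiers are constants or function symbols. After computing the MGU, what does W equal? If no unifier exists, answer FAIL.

Decompose r/2: h(4, e) = h(4, e),  W = one.
Delete trivial equation h(4, e) = h(4, e).
Bind W := one; substituting into the remaining equation gives: mk(mk(4, one), 4) = mk(mk(4, Y2), 4).
Decompose mk/2: mk(4, one) = mk(4, Y2),  4 = 4.
Decompose mk/2: 4 = 4,  one = Y2.
Delete trivial equation 4 = 4.
Bind Y2 := one; no other remaining equation mentions Y2.
Delete trivial equation 4 = 4.
MGU = { W = one, Y2 = one }, so W = one.

one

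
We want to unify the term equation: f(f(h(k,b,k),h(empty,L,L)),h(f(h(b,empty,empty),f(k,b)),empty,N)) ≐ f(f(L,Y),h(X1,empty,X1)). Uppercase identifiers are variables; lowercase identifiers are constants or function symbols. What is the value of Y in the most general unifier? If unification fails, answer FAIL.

Decompose f/2: f(h(k,b,k),h(empty,L,L)) ≐ f(L,Y),  h(f(h(b,empty,empty),f(k,b)),empty,N) ≐ h(X1,empty,X1).
Decompose f/2: h(k,b,k) ≐ L,  h(empty,L,L) ≐ Y.
Bind L := h(k,b,k); substituting into the one remaining equation that mentions L gives: h(empty,h(k,b,k),h(k,b,k)) ≐ Y.
Bind Y := h(empty,h(k,b,k),h(k,b,k)); no other remaining equation mentions Y.
Decompose h/3: f(h(b,empty,empty),f(k,b)) ≐ X1,  empty ≐ empty,  N ≐ X1.
Bind X1 := f(h(b,empty,empty),f(k,b)); substituting into the one remaining equation that mentions X1 gives: N ≐ f(h(b,empty,empty),f(k,b)).
Delete trivial equation empty ≐ empty.
Bind N := f(h(b,empty,empty),f(k,b)).
MGU = { L := h(k,b,k), Y := h(empty,h(k,b,k),h(k,b,k)), X1 := f(h(b,empty,empty),f(k,b)), N := f(h(b,empty,empty),f(k,b)) }, so Y := h(empty,h(k,b,k),h(k,b,k)).

h(empty,h(k,b,k),h(k,b,k))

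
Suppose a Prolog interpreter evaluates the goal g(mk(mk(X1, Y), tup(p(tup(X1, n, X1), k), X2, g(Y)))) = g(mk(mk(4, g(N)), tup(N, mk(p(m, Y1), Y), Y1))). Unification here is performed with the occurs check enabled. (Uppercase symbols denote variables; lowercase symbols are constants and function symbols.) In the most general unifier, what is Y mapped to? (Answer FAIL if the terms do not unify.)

g(p(tup(4, n, 4), k))

Decompose g/1: mk(mk(X1, Y), tup(p(tup(X1, n, X1), k), X2, g(Y))) = mk(mk(4, g(N)), tup(N, mk(p(m, Y1), Y), Y1)).
Decompose mk/2: mk(X1, Y) = mk(4, g(N)),  tup(p(tup(X1, n, X1), k), X2, g(Y)) = tup(N, mk(p(m, Y1), Y), Y1).
Decompose mk/2: X1 = 4,  Y = g(N).
Bind X1 := 4; substituting into the one remaining equation that mentions X1 gives: tup(p(tup(4, n, 4), k), X2, g(Y)) = tup(N, mk(p(m, Y1), Y), Y1).
Bind Y := g(N); substituting into the remaining equation gives: tup(p(tup(4, n, 4), k), X2, g(g(N))) = tup(N, mk(p(m, Y1), g(N)), Y1).
Decompose tup/3: p(tup(4, n, 4), k) = N,  X2 = mk(p(m, Y1), g(N)),  g(g(N)) = Y1.
Bind N := p(tup(4, n, 4), k); substituting into the remaining equations gives: X2 = mk(p(m, Y1), g(p(tup(4, n, 4), k))),  g(g(p(tup(4, n, 4), k))) = Y1. Substituting into the earlier binding gives Y := g(p(tup(4, n, 4), k)).
Bind X2 := mk(p(m, Y1), g(p(tup(4, n, 4), k))); no other remaining equation mentions X2.
Bind Y1 := g(g(p(tup(4, n, 4), k))). Substituting into the earlier binding gives X2 := mk(p(m, g(g(p(tup(4, n, 4), k)))), g(p(tup(4, n, 4), k))).
MGU = { X1 ↦ 4, Y ↦ g(p(tup(4, n, 4), k)), N ↦ p(tup(4, n, 4), k), X2 ↦ mk(p(m, g(g(p(tup(4, n, 4), k)))), g(p(tup(4, n, 4), k))), Y1 ↦ g(g(p(tup(4, n, 4), k))) }, so Y ↦ g(p(tup(4, n, 4), k)).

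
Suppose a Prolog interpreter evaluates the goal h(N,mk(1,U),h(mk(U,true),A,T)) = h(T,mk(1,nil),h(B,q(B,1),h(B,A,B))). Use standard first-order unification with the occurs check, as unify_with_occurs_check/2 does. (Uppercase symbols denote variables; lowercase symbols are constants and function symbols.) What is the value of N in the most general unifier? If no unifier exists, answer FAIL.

Decompose h/3: N = T,  mk(1,U) = mk(1,nil),  h(mk(U,true),A,T) = h(B,q(B,1),h(B,A,B)).
Bind N := T; no other remaining equation mentions N.
Decompose mk/2: 1 = 1,  U = nil.
Delete trivial equation 1 = 1.
Bind U := nil; substituting into the remaining equation gives: h(mk(nil,true),A,T) = h(B,q(B,1),h(B,A,B)).
Decompose h/3: mk(nil,true) = B,  A = q(B,1),  T = h(B,A,B).
Bind B := mk(nil,true); substituting into the remaining equations gives: A = q(mk(nil,true),1),  T = h(mk(nil,true),A,mk(nil,true)).
Bind A := q(mk(nil,true),1); substituting into the remaining equation gives: T = h(mk(nil,true),q(mk(nil,true),1),mk(nil,true)).
Bind T := h(mk(nil,true),q(mk(nil,true),1),mk(nil,true)). Substituting into the earlier binding gives N := h(mk(nil,true),q(mk(nil,true),1),mk(nil,true)).
MGU = { N = h(mk(nil,true),q(mk(nil,true),1),mk(nil,true)), U = nil, B = mk(nil,true), A = q(mk(nil,true),1), T = h(mk(nil,true),q(mk(nil,true),1),mk(nil,true)) }, so N = h(mk(nil,true),q(mk(nil,true),1),mk(nil,true)).

h(mk(nil,true),q(mk(nil,true),1),mk(nil,true))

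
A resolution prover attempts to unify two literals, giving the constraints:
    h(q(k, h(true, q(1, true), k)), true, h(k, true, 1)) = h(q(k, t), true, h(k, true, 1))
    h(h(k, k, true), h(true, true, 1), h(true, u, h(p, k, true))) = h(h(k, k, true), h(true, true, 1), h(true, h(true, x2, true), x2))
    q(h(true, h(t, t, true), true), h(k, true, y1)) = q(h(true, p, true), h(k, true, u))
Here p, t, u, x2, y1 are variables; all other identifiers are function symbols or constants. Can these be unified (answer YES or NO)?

YES

Decompose h/3: q(k, h(true, q(1, true), k)) = q(k, t),  true = true,  h(k, true, 1) = h(k, true, 1).
Decompose q/2: k = k,  h(true, q(1, true), k) = t.
Delete trivial equation k = k.
Bind t := h(true, q(1, true), k); substituting into the one remaining equation that mentions t gives: q(h(true, h(h(true, q(1, true), k), h(true, q(1, true), k), true), true), h(k, true, y1)) = q(h(true, p, true), h(k, true, u)).
Delete trivial equation true = true.
Delete trivial equation h(k, true, 1) = h(k, true, 1).
Decompose h/3: h(k, k, true) = h(k, k, true),  h(true, true, 1) = h(true, true, 1),  h(true, u, h(p, k, true)) = h(true, h(true, x2, true), x2).
Delete trivial equation h(k, k, true) = h(k, k, true).
Delete trivial equation h(true, true, 1) = h(true, true, 1).
Decompose h/3: true = true,  u = h(true, x2, true),  h(p, k, true) = x2.
Delete trivial equation true = true.
Bind u := h(true, x2, true); substituting into the one remaining equation that mentions u gives: q(h(true, h(h(true, q(1, true), k), h(true, q(1, true), k), true), true), h(k, true, y1)) = q(h(true, p, true), h(k, true, h(true, x2, true))).
Bind x2 := h(p, k, true); substituting into the remaining equation gives: q(h(true, h(h(true, q(1, true), k), h(true, q(1, true), k), true), true), h(k, true, y1)) = q(h(true, p, true), h(k, true, h(true, h(p, k, true), true))). Substituting into the earlier binding gives u := h(true, h(p, k, true), true).
Decompose q/2: h(true, h(h(true, q(1, true), k), h(true, q(1, true), k), true), true) = h(true, p, true),  h(k, true, y1) = h(k, true, h(true, h(p, k, true), true)).
Decompose h/3: true = true,  h(h(true, q(1, true), k), h(true, q(1, true), k), true) = p,  true = true.
Delete trivial equation true = true.
Bind p := h(h(true, q(1, true), k), h(true, q(1, true), k), true); substituting into the one remaining equation that mentions p gives: h(k, true, y1) = h(k, true, h(true, h(h(h(true, q(1, true), k), h(true, q(1, true), k), true), k, true), true)). Substituting into the earlier bindings gives u := h(true, h(h(h(true, q(1, true), k), h(true, q(1, true), k), true), k, true), true), x2 := h(h(h(true, q(1, true), k), h(true, q(1, true), k), true), k, true).
Delete trivial equation true = true.
Decompose h/3: k = k,  true = true,  y1 = h(true, h(h(h(true, q(1, true), k), h(true, q(1, true), k), true), k, true), true).
Delete trivial equation k = k.
Delete trivial equation true = true.
Bind y1 := h(true, h(h(h(true, q(1, true), k), h(true, q(1, true), k), true), k, true), true).
No equations remain and no clash or occurs-check failure arose, so a unifier exists.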